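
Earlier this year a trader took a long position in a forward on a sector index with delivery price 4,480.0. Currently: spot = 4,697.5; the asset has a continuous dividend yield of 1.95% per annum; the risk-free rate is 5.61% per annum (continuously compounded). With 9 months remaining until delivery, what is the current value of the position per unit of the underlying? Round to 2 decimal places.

333.88

Current fair forward for the remaining 9 months: F = S·e^((r − q)·T), (r − q) = 0.0561 − 0.0195 = 0.0366
F = 4697.5 · e^(0.0366 × 9/12) = 4697.5 × 1.02783022 = 4828.2325
Value of long forward = (F − K)·e^(−rT) = (4828.2325 − 4480.0) · e^(−0.0561·9/12)
= 348.2325 × 0.95879787 = 333.88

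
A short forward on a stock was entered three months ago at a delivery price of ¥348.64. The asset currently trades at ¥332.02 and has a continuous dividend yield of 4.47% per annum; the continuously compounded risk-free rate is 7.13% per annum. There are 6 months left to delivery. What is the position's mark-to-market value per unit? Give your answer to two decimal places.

¥11.75

Current fair forward for the remaining 6 months: F = S·e^((r − q)·T), (r − q) = 0.0713 − 0.0447 = 0.0266
F = 332.02 · e^(0.0266 × 6/12) = 332.02 × 1.013389 = 336.4654
Value of long forward = (F − K)·e^(−rT) = (336.4654 − 348.64) · e^(−0.0713·6/12)
= -12.1746 × 0.964978 = -11.75
Short position value = −(long value) = ¥11.75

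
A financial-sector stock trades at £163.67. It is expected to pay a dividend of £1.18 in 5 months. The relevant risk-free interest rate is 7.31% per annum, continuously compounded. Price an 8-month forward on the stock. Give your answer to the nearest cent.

£170.64

PV(dividends) I = 1.18·e^(−0.0731·5/12)
I = 1.1446
F = (S − I)·e^(rT) = (163.67 − 1.1446) · e^(0.0731·8/12)
= 162.5254 · e^0.048733 = 162.5254 × 1.049940 = £170.64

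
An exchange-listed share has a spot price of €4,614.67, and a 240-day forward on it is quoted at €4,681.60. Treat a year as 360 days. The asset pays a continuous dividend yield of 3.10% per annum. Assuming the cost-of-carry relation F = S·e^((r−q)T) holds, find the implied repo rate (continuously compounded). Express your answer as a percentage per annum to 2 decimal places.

5.26%

From F = S·e^((r−q)T): (r − q) = ln(F/S)/T
ln(4681.60/4614.67) = ln(1.014504) = 0.014400
(r − q) = 0.014400 / (240/360) = 0.021600
r = ln(F/S)/T + q = 0.021600 + 0.0310 = 0.052600
r = 5.26%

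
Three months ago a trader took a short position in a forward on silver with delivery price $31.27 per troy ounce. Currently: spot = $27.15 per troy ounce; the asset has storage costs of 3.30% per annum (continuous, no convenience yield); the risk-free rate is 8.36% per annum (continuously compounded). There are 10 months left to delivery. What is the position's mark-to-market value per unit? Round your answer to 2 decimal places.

Current fair forward for the remaining 10 months: F = S·e^((r + u)·T), (r + u) = 0.0836 + 0.0330 = 0.1166
F = 27.15 · e^(0.1166 × 10/12) = 27.15 × 1.102044 = 29.9205
Value of long forward = (F − K)·e^(−rT) = (29.9205 − 31.27) · e^(−0.0836·10/12)
= -1.3495 × 0.932705 = -1.26
Short position value = −(long value) = $1.26

$1.26 per troy ounce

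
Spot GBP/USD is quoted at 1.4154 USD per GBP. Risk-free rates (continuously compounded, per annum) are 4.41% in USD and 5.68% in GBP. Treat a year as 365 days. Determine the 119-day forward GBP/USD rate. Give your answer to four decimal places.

F = S·e^((r_USD − r_GBP)T) = 1.4154 · e^((0.0441 − 0.0568) × 119/365)
= 1.4154 · e^-0.004141 = 1.4154 × 0.995868
F = 1.4096 USD per GBP

1.4096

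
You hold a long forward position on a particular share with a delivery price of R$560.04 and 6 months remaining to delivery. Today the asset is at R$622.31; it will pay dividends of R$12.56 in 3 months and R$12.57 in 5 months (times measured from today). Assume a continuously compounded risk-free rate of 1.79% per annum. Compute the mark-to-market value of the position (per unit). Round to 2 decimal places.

R$42.28

PV(remaining dividends) I = 12.56·e^(−0.0179·3/12) + 12.57·e^(−0.0179·5/12) = 24.9805
Current forward F = (S − I)·e^(rT) = (622.31 − 24.9805)·e^(0.0179·6/12) = 597.3295 × 1.008990 = 602.6995
Value (long) = (F − K)·e^(−rT) = (602.6995 − 560.04) × 0.991090 = 42.2794
Value = R$42.28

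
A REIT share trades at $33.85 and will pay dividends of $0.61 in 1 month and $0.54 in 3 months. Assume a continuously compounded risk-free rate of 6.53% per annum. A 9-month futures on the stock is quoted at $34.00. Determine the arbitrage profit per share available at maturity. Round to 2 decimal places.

$0.35 per share

PV(dividends) I = 0.61·e^(−0.0653·1/12) + 0.54·e^(−0.0653·3/12) = 1.1379
Fair futures F* = (S − I)·e^(rT) = (33.85 − 1.1379)·e^0.048975 = 32.7121 × 1.050194 = 34.3541
Market $34.00 < fair 34.3541: forward underpriced → reverse cash-and-carry (short the stock, invest proceeds at r, pay the dividends, go long the forward).
Profit at T = |F_mkt − F*| = |34.00 − 34.3541| = $0.35 per share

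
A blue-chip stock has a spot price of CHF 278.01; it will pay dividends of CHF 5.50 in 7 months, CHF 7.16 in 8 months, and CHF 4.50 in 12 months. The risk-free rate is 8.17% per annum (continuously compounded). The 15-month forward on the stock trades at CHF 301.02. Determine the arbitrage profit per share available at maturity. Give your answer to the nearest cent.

CHF 11.03 per share

PV(dividends) I = 5.50·e^(−0.0817·7/12) + 7.16·e^(−0.0817·8/12) + 4.50·e^(−0.0817·12/12) = 16.1714
Fair forward F* = (S − I)·e^(rT) = (278.01 − 16.1714)·e^0.102125 = 261.8386 × 1.107522 = 289.9920
Market CHF 301.02 > fair 289.9920: forward overpriced → cash-and-carry (borrow at r, buy the stock and collect the dividends, short the forward).
Profit at T = |F_mkt − F*| = |301.02 − 289.9920| = CHF 11.03 per share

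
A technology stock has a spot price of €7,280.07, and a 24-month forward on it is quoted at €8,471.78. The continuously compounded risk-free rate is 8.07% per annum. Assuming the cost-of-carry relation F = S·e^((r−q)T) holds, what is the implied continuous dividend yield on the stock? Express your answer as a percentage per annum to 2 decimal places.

0.49%

From F = S·e^((r−q)T): (r − q) = ln(F/S)/T
ln(8471.78/7280.07) = ln(1.163695) = 0.151600
(r − q) = 0.151600 / (24/12) = 0.075800
q = r − ln(F/S)/T = 0.0807 − 0.075800 = 0.004900
q = 0.49%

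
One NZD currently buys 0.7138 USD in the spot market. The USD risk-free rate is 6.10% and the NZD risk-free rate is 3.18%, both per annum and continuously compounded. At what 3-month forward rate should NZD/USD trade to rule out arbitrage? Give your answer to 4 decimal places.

0.7190

F = S·e^((r_USD − r_NZD)T) = 0.7138 · e^((0.0610 − 0.0318) × 3/12)
= 0.7138 · e^0.007300 = 0.7138 × 1.007327
F = 0.7190 USD per NZD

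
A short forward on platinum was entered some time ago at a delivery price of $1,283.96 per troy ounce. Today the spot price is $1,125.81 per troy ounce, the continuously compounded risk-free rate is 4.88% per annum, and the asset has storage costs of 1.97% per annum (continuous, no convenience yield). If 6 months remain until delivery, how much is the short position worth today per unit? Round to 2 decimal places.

$116.06 per troy ounce

Current fair forward for the remaining 6 months: F = S·e^((r + u)·T), (r + u) = 0.0488 + 0.0197 = 0.0685
F = 1125.81 · e^(0.0685 × 6/12) = 1125.81 × 1.03484329 = 1165.0369
Value of long forward = (F − K)·e^(−rT) = (1165.0369 − 1283.96) · e^(−0.0488·6/12)
= -118.9231 × 0.97589527 = -116.06
Short position value = −(long value) = $116.06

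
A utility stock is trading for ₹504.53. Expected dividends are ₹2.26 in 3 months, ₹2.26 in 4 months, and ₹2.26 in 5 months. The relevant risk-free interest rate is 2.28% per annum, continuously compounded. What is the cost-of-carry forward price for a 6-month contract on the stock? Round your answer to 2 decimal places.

₹503.51

PV(dividends) I = 2.26·e^(−0.0228·3/12) + 2.26·e^(−0.0228·4/12) + 2.26·e^(−0.0228·5/12)
I = 2.2472 + 2.2429 + 2.2386 = 6.7287
F = (S − I)·e^(rT) = (504.53 − 6.7287) · e^(0.0228·6/12)
= 497.8013 · e^0.011400 = 497.8013 × 1.011465 = ₹503.51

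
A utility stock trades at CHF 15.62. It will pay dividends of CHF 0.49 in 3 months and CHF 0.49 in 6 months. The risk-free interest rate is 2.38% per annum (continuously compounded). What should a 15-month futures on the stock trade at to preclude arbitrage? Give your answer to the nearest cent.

CHF 15.09

PV(dividends) I = 0.49·e^(−0.0238·3/12) + 0.49·e^(−0.0238·6/12)
I = 0.4871 + 0.4842 = 0.9713
F = (S − I)·e^(rT) = (15.62 − 0.9713) · e^(0.0238·15/12)
= 14.6487 · e^0.029750 = 14.6487 × 1.030197 = CHF 15.09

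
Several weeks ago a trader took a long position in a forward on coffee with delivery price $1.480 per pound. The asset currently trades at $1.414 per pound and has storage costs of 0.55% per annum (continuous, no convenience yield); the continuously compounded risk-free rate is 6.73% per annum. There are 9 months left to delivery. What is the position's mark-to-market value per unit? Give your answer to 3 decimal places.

$0.013 per pound

Current fair forward for the remaining 9 months: F = S·e^((r + u)·T), (r + u) = 0.0673 + 0.0055 = 0.0728
F = 1.414 · e^(0.0728 × 9/12) = 1.414 × 1.056118 = 1.4934
Value of long forward = (F − K)·e^(−rT) = (1.4934 − 1.480) · e^(−0.0673·9/12)
= 0.0134 × 0.950778 = 0.013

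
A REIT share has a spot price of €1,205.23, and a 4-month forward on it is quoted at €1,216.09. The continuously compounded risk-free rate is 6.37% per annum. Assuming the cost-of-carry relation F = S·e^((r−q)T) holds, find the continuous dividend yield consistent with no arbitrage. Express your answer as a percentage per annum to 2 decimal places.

From F = S·e^((r−q)T): (r − q) = ln(F/S)/T
ln(1216.09/1205.23) = ln(1.009011) = 0.008971
(r − q) = 0.008971 / (4/12) = 0.026913
q = r − ln(F/S)/T = 0.0637 − 0.026913 = 0.036787
q = 3.68%

3.68%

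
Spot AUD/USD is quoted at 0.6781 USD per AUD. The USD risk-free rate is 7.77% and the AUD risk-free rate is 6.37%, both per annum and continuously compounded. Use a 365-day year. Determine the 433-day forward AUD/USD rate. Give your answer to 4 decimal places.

0.6895

F = S·e^((r_USD − r_AUD)T) = 0.6781 · e^((0.0777 − 0.0637) × 433/365)
= 0.6781 · e^0.016608 = 0.6781 × 1.016747
F = 0.6895 USD per AUD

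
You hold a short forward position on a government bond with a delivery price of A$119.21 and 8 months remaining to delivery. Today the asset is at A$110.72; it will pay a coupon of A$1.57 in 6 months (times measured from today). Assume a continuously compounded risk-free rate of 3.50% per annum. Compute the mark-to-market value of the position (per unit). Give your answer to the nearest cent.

PV(remaining coupons) I = 1.57·e^(−0.0350·6/12) = 1.5428
Current forward F = (S − I)·e^(rT) = (110.72 − 1.5428)·e^(0.0350·8/12) = 109.1772 × 1.023608 = 111.7547
Value (long) = (F − K)·e^(−rT) = (111.7547 − 119.21) × 0.976937 = -7.2834
Short position value = −(long value) = A$7.28

A$7.28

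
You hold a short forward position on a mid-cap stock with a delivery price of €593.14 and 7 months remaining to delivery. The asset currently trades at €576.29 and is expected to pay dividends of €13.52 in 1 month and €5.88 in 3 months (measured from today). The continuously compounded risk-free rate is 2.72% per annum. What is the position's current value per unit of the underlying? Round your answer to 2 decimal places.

PV(remaining dividends) I = 13.52·e^(−0.0272·1/12) + 5.88·e^(−0.0272·3/12) = 19.3295
Current forward F = (S − I)·e^(rT) = (576.29 − 19.3295)·e^(0.0272·7/12) = 556.9605 × 1.015993 = 565.8680
Value (long) = (F − K)·e^(−rT) = (565.8680 − 593.14) × 0.984259 = -26.8427
Short position value = −(long value) = €26.84

€26.84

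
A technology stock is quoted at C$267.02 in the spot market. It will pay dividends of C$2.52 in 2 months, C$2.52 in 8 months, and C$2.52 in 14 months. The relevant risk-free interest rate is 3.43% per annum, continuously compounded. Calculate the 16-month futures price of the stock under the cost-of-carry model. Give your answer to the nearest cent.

C$271.78

PV(dividends) I = 2.52·e^(−0.0343·2/12) + 2.52·e^(−0.0343·8/12) + 2.52·e^(−0.0343·14/12)
I = 2.5056 + 2.4630 + 2.4211 = 7.3897
F = (S − I)·e^(rT) = (267.02 − 7.3897) · e^(0.0343·16/12)
= 259.6303 · e^0.045733 = 259.6303 × 1.046795 = C$271.78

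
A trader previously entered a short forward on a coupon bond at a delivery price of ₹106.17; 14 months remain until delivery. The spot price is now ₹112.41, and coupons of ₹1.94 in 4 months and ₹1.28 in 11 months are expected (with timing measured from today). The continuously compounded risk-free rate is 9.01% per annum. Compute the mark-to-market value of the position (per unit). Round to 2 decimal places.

PV(remaining coupons) I = 1.94·e^(−0.0901·4/12) + 1.28·e^(−0.0901·11/12) = 3.0611
Current forward F = (S − I)·e^(rT) = (112.41 − 3.0611)·e^(0.0901·14/12) = 109.3489 × 1.110840 = 121.4691
Value (long) = (F − K)·e^(−rT) = (121.4691 − 106.17) × 0.900219 = 13.7725
Short position value = −(long value) = -₹13.77

-₹13.77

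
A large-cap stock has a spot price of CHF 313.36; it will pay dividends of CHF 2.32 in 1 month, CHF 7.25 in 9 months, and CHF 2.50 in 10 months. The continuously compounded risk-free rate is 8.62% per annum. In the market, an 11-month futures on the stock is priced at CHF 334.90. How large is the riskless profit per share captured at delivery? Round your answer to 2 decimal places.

CHF 8.14 per share

PV(dividends) I = 2.32·e^(−0.0862·1/12) + 7.25·e^(−0.0862·9/12) + 2.50·e^(−0.0862·10/12) = 11.4262
Fair futures F* = (S − I)·e^(rT) = (313.36 − 11.4262)·e^0.079017 = 301.9338 × 1.082223 = 326.7597
Market CHF 334.90 > fair 326.7597: forward overpriced → cash-and-carry (borrow at r, buy the stock and collect the dividends, short the forward).
Profit at T = |F_mkt − F*| = |334.90 − 326.7597| = CHF 8.14 per share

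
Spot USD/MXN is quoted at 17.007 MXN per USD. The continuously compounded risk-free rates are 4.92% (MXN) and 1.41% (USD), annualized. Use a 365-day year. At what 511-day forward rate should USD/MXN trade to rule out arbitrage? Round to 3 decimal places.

F = S·e^((r_MXN − r_USD)T) = 17.007 · e^((0.0492 − 0.0141) × 511/365)
= 17.007 · e^0.049140 = 17.007 × 1.050367
F = 17.864 MXN per USD

17.864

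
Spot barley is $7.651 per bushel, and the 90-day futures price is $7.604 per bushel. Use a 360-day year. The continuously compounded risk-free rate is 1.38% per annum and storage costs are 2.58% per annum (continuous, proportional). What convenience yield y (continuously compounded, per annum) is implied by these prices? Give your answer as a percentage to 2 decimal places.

F = S·e^((r+u−y)T) ⇒ (r+u−y) = ln(F/S)/T
ln(7.604/7.651) = -0.006162; /T ⇒ -0.024648
y = r + u − ln(F/S)/T = 0.0138 + 0.0258 + 0.024648 = 0.064248
y = 6.42%

6.42%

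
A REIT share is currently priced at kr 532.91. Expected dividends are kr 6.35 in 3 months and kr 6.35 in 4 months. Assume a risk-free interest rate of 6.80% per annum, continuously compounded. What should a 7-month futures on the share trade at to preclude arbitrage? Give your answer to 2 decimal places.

kr 541.52

PV(dividends) I = 6.35·e^(−0.0680·3/12) + 6.35·e^(−0.0680·4/12)
I = 6.2430 + 6.2077 = 12.4507
F = (S − I)·e^(rT) = (532.91 − 12.4507) · e^(0.0680·7/12)
= 520.4593 · e^0.039667 = 520.4593 × 1.040464 = kr 541.52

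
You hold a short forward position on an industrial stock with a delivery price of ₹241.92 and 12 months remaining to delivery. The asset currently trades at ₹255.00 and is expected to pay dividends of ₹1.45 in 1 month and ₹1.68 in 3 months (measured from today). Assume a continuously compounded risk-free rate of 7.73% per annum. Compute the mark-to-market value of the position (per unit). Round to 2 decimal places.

PV(remaining dividends) I = 1.45·e^(−0.0773·1/12) + 1.68·e^(−0.0773·3/12) = 3.0885
Current forward F = (S − I)·e^(rT) = (255.00 − 3.0885)·e^(0.0773·12/12) = 251.9115 × 1.080366 = 272.1566
Value (long) = (F − K)·e^(−rT) = (272.1566 − 241.92) × 0.925612 = 27.9874
Short position value = −(long value) = -₹27.99

-₹27.99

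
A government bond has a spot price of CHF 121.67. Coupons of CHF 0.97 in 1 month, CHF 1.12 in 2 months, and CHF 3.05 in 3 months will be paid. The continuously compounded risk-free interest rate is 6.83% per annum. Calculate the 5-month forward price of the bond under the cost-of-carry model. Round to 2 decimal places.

PV(coupons) I = 0.97·e^(−0.0683·1/12) + 1.12·e^(−0.0683·2/12) + 3.05·e^(−0.0683·3/12)
I = 0.9645 + 1.1073 + 2.9984 = 5.0702
F = (S − I)·e^(rT) = (121.67 − 5.0702) · e^(0.0683·5/12)
= 116.5998 · e^0.028458 = 116.5998 × 1.028867 = CHF 119.97

CHF 119.97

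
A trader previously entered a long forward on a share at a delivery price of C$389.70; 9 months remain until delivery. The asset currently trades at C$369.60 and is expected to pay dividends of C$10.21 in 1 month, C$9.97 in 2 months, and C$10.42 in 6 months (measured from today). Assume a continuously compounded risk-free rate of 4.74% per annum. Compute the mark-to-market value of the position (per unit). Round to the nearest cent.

-C$36.73

PV(remaining dividends) I = 10.21·e^(−0.0474·1/12) + 9.97·e^(−0.0474·2/12) + 10.42·e^(−0.0474·6/12) = 30.2372
Current forward F = (S − I)·e^(rT) = (369.60 − 30.2372)·e^(0.0474·9/12) = 339.3628 × 1.036189 = 351.6440
Value (long) = (F − K)·e^(−rT) = (351.6440 − 389.70) × 0.965074 = -36.7269
Value = -C$36.73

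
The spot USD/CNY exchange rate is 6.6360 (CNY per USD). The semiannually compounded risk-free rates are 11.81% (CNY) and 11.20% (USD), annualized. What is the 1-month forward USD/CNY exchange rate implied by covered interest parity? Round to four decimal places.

6.6392

By covered interest parity, F = S · (1+r_CNY/2)^(2T) / (1+r_USD/2)^(2T)
= 6.6360 × 1.009608 / 1.009123 = 6.6360 × 1.000481
F = 6.6392 CNY per USD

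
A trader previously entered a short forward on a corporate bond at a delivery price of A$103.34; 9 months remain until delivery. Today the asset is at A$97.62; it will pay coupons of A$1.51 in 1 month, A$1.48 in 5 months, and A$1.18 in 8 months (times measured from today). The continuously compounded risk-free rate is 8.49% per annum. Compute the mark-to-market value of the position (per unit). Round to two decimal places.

A$3.39

PV(remaining coupons) I = 1.51·e^(−0.0849·1/12) + 1.48·e^(−0.0849·5/12) + 1.18·e^(−0.0849·8/12) = 4.0430
Current forward F = (S − I)·e^(rT) = (97.62 − 4.0430)·e^(0.0849·9/12) = 93.5770 × 1.065746 = 99.7293
Value (long) = (F − K)·e^(−rT) = (99.7293 − 103.34) × 0.938310 = -3.3880
Short position value = −(long value) = A$3.39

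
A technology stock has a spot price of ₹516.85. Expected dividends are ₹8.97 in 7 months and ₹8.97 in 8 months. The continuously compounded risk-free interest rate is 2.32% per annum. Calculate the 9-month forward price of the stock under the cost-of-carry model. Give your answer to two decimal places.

₹507.93

PV(dividends) I = 8.97·e^(−0.0232·7/12) + 8.97·e^(−0.0232·8/12)
I = 8.8494 + 8.8323 = 17.6817
F = (S − I)·e^(rT) = (516.85 − 17.6817) · e^(0.0232·9/12)
= 499.1683 · e^0.017400 = 499.1683 × 1.017552 = ₹507.93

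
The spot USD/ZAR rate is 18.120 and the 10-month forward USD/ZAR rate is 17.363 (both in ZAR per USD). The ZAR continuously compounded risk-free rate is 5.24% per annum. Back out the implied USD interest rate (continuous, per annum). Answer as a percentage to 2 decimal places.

10.36%

F = S·e^((r_ZAR − r_USD)T) ⇒ r_USD = r_ZAR − ln(F/S)/T
ln(17.363/18.120) = -0.042675; /(10/12) = -0.051210
r_USD = 0.0524 + 0.051210 = 0.103610
r_USD = 10.36%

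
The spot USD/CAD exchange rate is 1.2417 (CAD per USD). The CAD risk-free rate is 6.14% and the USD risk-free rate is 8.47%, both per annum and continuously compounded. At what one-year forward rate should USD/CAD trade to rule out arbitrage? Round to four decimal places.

F = S·e^((r_CAD − r_USD)T) = 1.2417 · e^((0.0614 − 0.0847) × 12/12)
= 1.2417 · e^-0.023300 = 1.2417 × 0.976969
F = 1.2131 CAD per USD

1.2131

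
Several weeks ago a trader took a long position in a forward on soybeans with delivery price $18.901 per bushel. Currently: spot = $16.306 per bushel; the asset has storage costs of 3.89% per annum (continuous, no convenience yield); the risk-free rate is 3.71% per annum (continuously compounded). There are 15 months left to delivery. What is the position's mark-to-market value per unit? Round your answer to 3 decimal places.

-$0.926 per bushel

Current fair forward for the remaining 15 months: F = S·e^((r + u)·T), (r + u) = 0.0371 + 0.0389 = 0.0760
F = 16.306 · e^(0.0760 × 15/12) = 16.306 × 1.099659 = 17.9310
Value of long forward = (F − K)·e^(−rT) = (17.9310 − 18.901) · e^(−0.0371·15/12)
= -0.9700 × 0.954684 = -0.926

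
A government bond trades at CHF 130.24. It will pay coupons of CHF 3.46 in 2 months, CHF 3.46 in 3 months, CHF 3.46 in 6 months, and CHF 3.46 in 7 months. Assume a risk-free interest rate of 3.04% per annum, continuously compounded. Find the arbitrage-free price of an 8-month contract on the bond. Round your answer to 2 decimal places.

CHF 118.94

PV(coupons) I = 3.46·e^(−0.0304·2/12) + 3.46·e^(−0.0304·3/12) + 3.46·e^(−0.0304·6/12) + 3.46·e^(−0.0304·7/12)
I = 3.4425 + 3.4338 + 3.4078 + 3.3992 = 13.6833
F = (S − I)·e^(rT) = (130.24 − 13.6833) · e^(0.0304·8/12)
= 116.5567 · e^0.020267 = 116.5567 × 1.020474 = CHF 118.94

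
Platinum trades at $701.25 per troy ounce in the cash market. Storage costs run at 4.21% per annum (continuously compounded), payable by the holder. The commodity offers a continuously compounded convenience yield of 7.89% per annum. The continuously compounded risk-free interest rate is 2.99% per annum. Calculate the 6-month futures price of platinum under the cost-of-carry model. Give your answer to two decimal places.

Net carry = r + u − y = 0.0299 + 0.0421 − 0.0789 = -0.0069
F = S·e^((r+u−y)T) = 701.25 · e^(-0.0069 × 6/12) = 701.25 · e^-0.003450
= 701.25 × 0.996556 = $698.83 per troy ounce

$698.83 per troy ounce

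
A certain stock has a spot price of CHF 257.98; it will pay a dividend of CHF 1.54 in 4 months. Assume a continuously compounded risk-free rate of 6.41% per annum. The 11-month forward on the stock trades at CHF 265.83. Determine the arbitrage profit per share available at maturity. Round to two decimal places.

CHF 6.16 per share

PV(dividends) I = 1.54·e^(−0.0641·4/12) = 1.5074
Fair forward F* = (S − I)·e^(rT) = (257.98 − 1.5074)·e^0.058758 = 256.4726 × 1.060519 = 271.9941
Market CHF 265.83 < fair 271.9941: forward underpriced → reverse cash-and-carry (short the stock, invest proceeds at r, pay the dividends, go long the forward).
Profit at T = |F_mkt − F*| = |265.83 − 271.9941| = CHF 6.16 per share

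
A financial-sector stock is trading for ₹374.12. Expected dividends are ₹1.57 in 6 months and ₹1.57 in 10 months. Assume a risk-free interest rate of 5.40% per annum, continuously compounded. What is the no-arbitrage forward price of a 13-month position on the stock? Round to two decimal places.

₹393.45

PV(dividends) I = 1.57·e^(−0.0540·6/12) + 1.57·e^(−0.0540·10/12)
I = 1.5282 + 1.5009 = 3.0291
F = (S − I)·e^(rT) = (374.12 − 3.0291) · e^(0.0540·13/12)
= 371.0909 · e^0.058500 = 371.0909 × 1.060245 = ₹393.45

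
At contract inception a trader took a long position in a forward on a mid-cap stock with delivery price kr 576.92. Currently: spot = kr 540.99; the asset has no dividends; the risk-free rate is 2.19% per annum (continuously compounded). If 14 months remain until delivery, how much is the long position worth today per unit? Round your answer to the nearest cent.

Current fair forward for the remaining 14 months: F = S·e^(r·T), r = 0.0219
F = 540.99 · e^(0.0219 × 14/12) = 540.99 × 1.025879 = 554.9903
Value of long forward = (F − K)·e^(−rT) = (554.9903 − 576.92) · e^(−0.0219·14/12)
= -21.9297 × 0.974774 = -21.38

-kr 21.38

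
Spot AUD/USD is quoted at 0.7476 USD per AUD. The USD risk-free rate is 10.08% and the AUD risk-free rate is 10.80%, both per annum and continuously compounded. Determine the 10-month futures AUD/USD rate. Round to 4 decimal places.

F = S·e^((r_USD − r_AUD)T) = 0.7476 · e^((0.1008 − 0.1080) × 10/12)
= 0.7476 · e^-0.006000 = 0.7476 × 0.994018
F = 0.7431 USD per AUD

0.7431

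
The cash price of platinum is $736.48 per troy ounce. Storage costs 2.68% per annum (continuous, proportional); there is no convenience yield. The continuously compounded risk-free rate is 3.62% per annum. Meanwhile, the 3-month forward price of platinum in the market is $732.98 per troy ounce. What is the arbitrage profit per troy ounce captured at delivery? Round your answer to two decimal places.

$15.19 per troy ounce

Fair forward: F* = S·e^(carry·T), with carry = (r + u) = 0.0362 + 0.0268 = 0.0630
F* = 736.48 · e^(0.0630 × 3/12) = 736.48 · e^0.015750 = 736.48 × 1.015875 = $748.1716
Market $732.98 < fair $748.1716: forward underpriced → reverse cash-and-carry (short spot, go long the forward).
At maturity, profit = |F_mkt − F*| = |732.98 − 748.1716| = $15.19 per troy ounce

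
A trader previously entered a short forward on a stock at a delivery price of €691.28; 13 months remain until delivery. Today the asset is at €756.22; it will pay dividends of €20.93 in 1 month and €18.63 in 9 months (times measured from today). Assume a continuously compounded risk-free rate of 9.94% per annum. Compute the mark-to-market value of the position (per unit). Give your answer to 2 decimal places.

PV(remaining dividends) I = 20.93·e^(−0.0994·1/12) + 18.63·e^(−0.0994·9/12) = 38.0490
Current forward F = (S − I)·e^(rT) = (756.22 − 38.0490)·e^(0.0994·13/12) = 718.1710 × 1.113695 = 799.8235
Value (long) = (F − K)·e^(−rT) = (799.8235 − 691.28) × 0.897912 = 97.4625
Short position value = −(long value) = -€97.46

-€97.46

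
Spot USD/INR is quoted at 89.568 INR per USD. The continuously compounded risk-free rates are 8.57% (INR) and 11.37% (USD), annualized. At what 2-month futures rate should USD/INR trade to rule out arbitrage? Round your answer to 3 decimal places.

89.151

F = S·e^((r_INR − r_USD)T) = 89.568 · e^((0.0857 − 0.1137) × 2/12)
= 89.568 · e^-0.004667 = 89.568 × 0.995344
F = 89.151 INR per USD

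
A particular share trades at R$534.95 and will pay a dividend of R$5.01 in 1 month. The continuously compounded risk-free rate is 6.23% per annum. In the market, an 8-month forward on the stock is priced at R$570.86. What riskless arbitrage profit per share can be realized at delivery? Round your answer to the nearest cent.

PV(dividends) I = 5.01·e^(−0.0623·1/12) = 4.9841
Fair forward F* = (S − I)·e^(rT) = (534.95 − 4.9841)·e^0.041533 = 529.9659 × 1.042408 = 552.4407
Market R$570.86 > fair 552.4407: forward overpriced → cash-and-carry (borrow at r, buy the stock and collect the dividends, short the forward).
Profit at T = |F_mkt − F*| = |570.86 − 552.4407| = R$18.42 per share

R$18.42 per share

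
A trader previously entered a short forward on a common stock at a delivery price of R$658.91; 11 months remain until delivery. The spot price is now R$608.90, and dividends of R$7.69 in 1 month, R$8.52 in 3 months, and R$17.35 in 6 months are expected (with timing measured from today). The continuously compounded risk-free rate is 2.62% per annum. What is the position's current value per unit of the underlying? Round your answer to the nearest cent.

R$67.64

PV(remaining dividends) I = 7.69·e^(−0.0262·1/12) + 8.52·e^(−0.0262·3/12) + 17.35·e^(−0.0262·6/12) = 33.2618
Current forward F = (S − I)·e^(rT) = (608.90 − 33.2618)·e^(0.0262·11/12) = 575.6382 × 1.024307 = 589.6302
Value (long) = (F − K)·e^(−rT) = (589.6302 − 658.91) × 0.976269 = -67.6357
Short position value = −(long value) = R$67.64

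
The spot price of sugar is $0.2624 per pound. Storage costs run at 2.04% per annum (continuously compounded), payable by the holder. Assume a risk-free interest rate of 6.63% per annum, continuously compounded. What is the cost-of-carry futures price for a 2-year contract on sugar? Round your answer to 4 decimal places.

$0.3121 per pound

Net carry = r + u − y = 0.0663 + 0.0204 − 0.0000 = 0.0867
F = S·e^((r+u−y)T) = 0.2624 · e^(0.0867 × 2) = 0.2624 · e^0.173400
= 0.2624 × 1.189342 = $0.3121 per pound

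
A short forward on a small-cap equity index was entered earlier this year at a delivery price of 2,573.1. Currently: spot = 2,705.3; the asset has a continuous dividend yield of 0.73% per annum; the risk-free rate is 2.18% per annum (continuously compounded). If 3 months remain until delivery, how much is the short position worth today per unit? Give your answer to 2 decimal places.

Current fair forward for the remaining 3 months: F = S·e^((r − q)·T), (r − q) = 0.0218 − 0.0073 = 0.0145
F = 2705.3 · e^(0.0145 × 3/12) = 2705.3 × 1.00363158 = 2715.1245
Value of long forward = (F − K)·e^(−rT) = (2715.1245 − 2573.1) · e^(−0.0218·3/12)
= 142.0245 × 0.99456482 = 141.25
Short position value = −(long value) = -141.25

-141.25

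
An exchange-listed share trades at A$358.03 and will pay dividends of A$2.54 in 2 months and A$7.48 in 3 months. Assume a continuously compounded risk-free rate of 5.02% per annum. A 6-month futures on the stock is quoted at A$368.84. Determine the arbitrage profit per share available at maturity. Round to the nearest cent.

PV(dividends) I = 2.54·e^(−0.0502·2/12) + 7.48·e^(−0.0502·3/12) = 9.9055
Fair futures F* = (S − I)·e^(rT) = (358.03 − 9.9055)·e^0.025100 = 348.1245 × 1.025418 = 356.9731
Market A$368.84 > fair 356.9731: forward overpriced → cash-and-carry (borrow at r, buy the stock and collect the dividends, short the forward).
Profit at T = |F_mkt − F*| = |368.84 − 356.9731| = A$11.87 per share

A$11.87 per share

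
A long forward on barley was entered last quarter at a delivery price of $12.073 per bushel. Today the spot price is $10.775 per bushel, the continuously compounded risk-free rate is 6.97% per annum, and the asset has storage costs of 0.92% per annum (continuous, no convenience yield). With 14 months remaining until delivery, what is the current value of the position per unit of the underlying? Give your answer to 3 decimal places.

Current fair forward for the remaining 14 months: F = S·e^((r + u)·T), (r + u) = 0.0697 + 0.0092 = 0.0789
F = 10.775 · e^(0.0789 × 14/12) = 10.775 × 1.096420 = 11.8139
Value of long forward = (F − K)·e^(−rT) = (11.8139 − 12.073) · e^(−0.0697·14/12)
= -0.2591 × 0.921902 = -0.239

-$0.239 per bushel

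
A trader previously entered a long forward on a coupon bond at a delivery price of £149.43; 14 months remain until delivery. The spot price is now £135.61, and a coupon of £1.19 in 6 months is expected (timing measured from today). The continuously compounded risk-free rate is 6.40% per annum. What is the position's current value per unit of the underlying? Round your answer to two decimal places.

-£4.22

PV(remaining coupons) I = 1.19·e^(−0.0640·6/12) = 1.1525
Current forward F = (S − I)·e^(rT) = (135.61 − 1.1525)·e^(0.0640·14/12) = 134.4575 × 1.077525 = 144.8813
Value (long) = (F − K)·e^(−rT) = (144.8813 − 149.43) × 0.928053 = -4.2214
Value = -£4.22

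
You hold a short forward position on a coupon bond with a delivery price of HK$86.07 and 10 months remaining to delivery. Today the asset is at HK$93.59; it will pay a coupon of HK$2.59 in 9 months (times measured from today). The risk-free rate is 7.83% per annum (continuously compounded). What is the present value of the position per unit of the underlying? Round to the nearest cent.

-HK$10.51

PV(remaining coupons) I = 2.59·e^(−0.0783·9/12) = 2.4423
Current forward F = (S − I)·e^(rT) = (93.59 − 2.4423)·e^(0.0783·10/12) = 91.1477 × 1.067426 = 97.2934
Value (long) = (F − K)·e^(−rT) = (97.2934 − 86.07) × 0.936833 = 10.5145
Short position value = −(long value) = -HK$10.51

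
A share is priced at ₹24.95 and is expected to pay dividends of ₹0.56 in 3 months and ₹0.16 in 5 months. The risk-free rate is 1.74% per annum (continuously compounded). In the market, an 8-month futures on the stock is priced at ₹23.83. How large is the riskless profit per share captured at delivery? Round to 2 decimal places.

PV(dividends) I = 0.56·e^(−0.0174·3/12) + 0.16·e^(−0.0174·5/12) = 0.7164
Fair futures F* = (S − I)·e^(rT) = (24.95 − 0.7164)·e^0.011600 = 24.2336 × 1.011668 = 24.5164
Market ₹23.83 < fair 24.5164: forward underpriced → reverse cash-and-carry (short the stock, invest proceeds at r, pay the dividends, go long the forward).
Profit at T = |F_mkt − F*| = |23.83 − 24.5164| = ₹0.69 per share

₹0.69 per share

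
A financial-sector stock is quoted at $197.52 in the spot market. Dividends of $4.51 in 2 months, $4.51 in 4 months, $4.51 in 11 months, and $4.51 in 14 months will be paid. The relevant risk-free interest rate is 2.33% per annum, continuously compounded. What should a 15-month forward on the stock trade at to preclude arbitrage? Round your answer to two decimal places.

PV(dividends) I = 4.51·e^(−0.0233·2/12) + 4.51·e^(−0.0233·4/12) + 4.51·e^(−0.0233·11/12) + 4.51·e^(−0.0233·14/12)
I = 4.4925 + 4.4751 + 4.4147 + 4.3891 = 17.7714
F = (S − I)·e^(rT) = (197.52 − 17.7714) · e^(0.0233·15/12)
= 179.7486 · e^0.029125 = 179.7486 × 1.029553 = $185.06

$185.06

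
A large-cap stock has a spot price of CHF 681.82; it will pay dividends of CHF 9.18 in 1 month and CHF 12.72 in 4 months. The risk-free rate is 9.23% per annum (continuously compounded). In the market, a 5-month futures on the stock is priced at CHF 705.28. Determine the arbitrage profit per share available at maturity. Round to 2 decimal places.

PV(dividends) I = 9.18·e^(−0.0923·1/12) + 12.72·e^(−0.0923·4/12) = 21.4443
Fair futures F* = (S − I)·e^(rT) = (681.82 − 21.4443)·e^0.038458 = 660.3757 × 1.039207 = 686.2671
Market CHF 705.28 > fair 686.2671: forward overpriced → cash-and-carry (borrow at r, buy the stock and collect the dividends, short the forward).
Profit at T = |F_mkt − F*| = |705.28 − 686.2671| = CHF 19.01 per share

CHF 19.01 per share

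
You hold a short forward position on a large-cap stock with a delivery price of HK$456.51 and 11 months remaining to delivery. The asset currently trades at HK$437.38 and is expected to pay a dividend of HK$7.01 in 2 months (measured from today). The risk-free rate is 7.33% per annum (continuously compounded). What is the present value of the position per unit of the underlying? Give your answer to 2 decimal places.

-HK$3.61

PV(remaining dividends) I = 7.01·e^(−0.0733·2/12) = 6.9249
Current forward F = (S − I)·e^(rT) = (437.38 − 6.9249)·e^(0.0733·11/12) = 430.4551 × 1.069500 = 460.3717
Value (long) = (F − K)·e^(−rT) = (460.3717 − 456.51) × 0.935016 = 3.6108
Short position value = −(long value) = -HK$3.61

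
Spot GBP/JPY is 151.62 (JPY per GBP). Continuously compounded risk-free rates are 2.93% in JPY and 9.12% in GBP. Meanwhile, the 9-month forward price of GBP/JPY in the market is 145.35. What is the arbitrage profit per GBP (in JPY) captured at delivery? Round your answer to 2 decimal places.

Fair forward: F* = S·e^(carry·T), with carry = (r_JPY − r_GBP) = 0.0293 − 0.0912 = -0.0619
F* = 151.62 · e^(-0.0619 × 9/12) = 151.62 · e^-0.046425 = 151.62 × 0.954636 = 144.7419
Market 145.35 > fair 144.7419: forward overpriced → cash-and-carry (buy spot, short the forward).
At maturity, profit = |F_mkt − F*| = |145.35 − 144.7419| = 0.61 per GBP (in JPY)

0.61 per GBP (in JPY)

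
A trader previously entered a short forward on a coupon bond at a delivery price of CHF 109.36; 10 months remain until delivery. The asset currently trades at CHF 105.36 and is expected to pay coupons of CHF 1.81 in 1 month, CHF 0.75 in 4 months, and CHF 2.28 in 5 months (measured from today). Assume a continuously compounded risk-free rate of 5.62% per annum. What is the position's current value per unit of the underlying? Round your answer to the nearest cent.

PV(remaining coupons) I = 1.81·e^(−0.0562·1/12) + 0.75·e^(−0.0562·4/12) + 2.28·e^(−0.0562·5/12) = 4.7649
Current forward F = (S − I)·e^(rT) = (105.36 − 4.7649)·e^(0.0562·10/12) = 100.5951 × 1.047947 = 105.4183
Value (long) = (F − K)·e^(−rT) = (105.4183 − 109.36) × 0.954246 = -3.7614
Short position value = −(long value) = CHF 3.76

CHF 3.76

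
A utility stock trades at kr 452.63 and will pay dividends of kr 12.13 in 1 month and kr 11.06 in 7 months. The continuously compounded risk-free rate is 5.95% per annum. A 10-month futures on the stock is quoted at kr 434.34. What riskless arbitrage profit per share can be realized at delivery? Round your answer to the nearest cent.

kr 17.39 per share

PV(dividends) I = 12.13·e^(−0.0595·1/12) + 11.06·e^(−0.0595·7/12) = 22.7527
Fair futures F* = (S − I)·e^(rT) = (452.63 − 22.7527)·e^0.049583 = 429.8773 × 1.050833 = 451.7293
Market kr 434.34 < fair 451.7293: forward underpriced → reverse cash-and-carry (short the stock, invest proceeds at r, pay the dividends, go long the forward).
Profit at T = |F_mkt − F*| = |434.34 − 451.7293| = kr 17.39 per share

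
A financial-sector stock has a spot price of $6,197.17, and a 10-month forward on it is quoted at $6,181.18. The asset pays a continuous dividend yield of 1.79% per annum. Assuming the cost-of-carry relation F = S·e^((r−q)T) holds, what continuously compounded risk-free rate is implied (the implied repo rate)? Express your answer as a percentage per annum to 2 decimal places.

1.48%

From F = S·e^((r−q)T): (r − q) = ln(F/S)/T
ln(6181.18/6197.17) = ln(0.997420) = -0.002583
(r − q) = -0.002583 / (10/12) = -0.003100
r = ln(F/S)/T + q = -0.003100 + 0.0179 = 0.014800
r = 1.48%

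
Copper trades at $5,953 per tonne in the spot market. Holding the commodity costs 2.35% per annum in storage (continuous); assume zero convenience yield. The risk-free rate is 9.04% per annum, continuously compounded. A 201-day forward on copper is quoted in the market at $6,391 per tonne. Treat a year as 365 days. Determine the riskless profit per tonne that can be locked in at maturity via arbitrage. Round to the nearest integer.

Fair forward: F* = S·e^(carry·T), with carry = (r + u) = 0.0904 + 0.0235 = 0.1139
F* = 5953 · e^(0.1139 × 201/365) = 5953 · e^0.062723 = 5953 × 1.064732 = $6338.3496
Market $6391 > fair $6338.3496: forward overpriced → cash-and-carry (buy spot, short the forward).
At maturity, profit = |F_mkt − F*| = |6391 − 6338.3496| = $53 per tonne

$53 per tonne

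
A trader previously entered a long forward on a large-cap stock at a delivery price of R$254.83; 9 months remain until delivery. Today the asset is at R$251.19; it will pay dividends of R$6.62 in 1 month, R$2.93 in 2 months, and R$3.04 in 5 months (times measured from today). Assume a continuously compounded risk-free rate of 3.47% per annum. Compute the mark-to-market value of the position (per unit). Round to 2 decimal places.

-R$9.60

PV(remaining dividends) I = 6.62·e^(−0.0347·1/12) + 2.93·e^(−0.0347·2/12) + 3.04·e^(−0.0347·5/12) = 12.5104
Current forward F = (S − I)·e^(rT) = (251.19 − 12.5104)·e^(0.0347·9/12) = 238.6796 × 1.026367 = 244.9729
Value (long) = (F − K)·e^(−rT) = (244.9729 − 254.83) × 0.974311 = -9.6039
Value = -R$9.60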